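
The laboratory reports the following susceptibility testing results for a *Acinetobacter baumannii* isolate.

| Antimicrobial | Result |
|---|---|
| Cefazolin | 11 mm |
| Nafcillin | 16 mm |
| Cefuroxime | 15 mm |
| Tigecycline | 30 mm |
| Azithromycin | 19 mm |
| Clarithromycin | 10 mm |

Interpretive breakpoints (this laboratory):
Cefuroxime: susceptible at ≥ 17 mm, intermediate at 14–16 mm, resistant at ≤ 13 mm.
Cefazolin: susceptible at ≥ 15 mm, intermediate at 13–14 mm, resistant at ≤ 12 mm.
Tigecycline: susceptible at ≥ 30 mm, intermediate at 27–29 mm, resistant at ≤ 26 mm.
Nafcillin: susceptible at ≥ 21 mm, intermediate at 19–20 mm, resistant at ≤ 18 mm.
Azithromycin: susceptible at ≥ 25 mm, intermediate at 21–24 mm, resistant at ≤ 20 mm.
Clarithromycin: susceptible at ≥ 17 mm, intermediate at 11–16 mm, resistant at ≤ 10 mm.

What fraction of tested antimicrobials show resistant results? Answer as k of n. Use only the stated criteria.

4 of 6

Cefazolin: 11 mm is ≤ 12 mm — resistant
Nafcillin 16 mm: ≤ 18 mm → resistant
Cefuroxime: 15 mm is in 14–16 mm → Intermediate
Tigecycline 30 mm: ≥ 30 mm ⇒ Susceptible
Azithromycin 19 mm: ≤ 20 mm — resistant
Clarithromycin 10 mm: ≤ 10 mm → Resistant
Resistant: 4/6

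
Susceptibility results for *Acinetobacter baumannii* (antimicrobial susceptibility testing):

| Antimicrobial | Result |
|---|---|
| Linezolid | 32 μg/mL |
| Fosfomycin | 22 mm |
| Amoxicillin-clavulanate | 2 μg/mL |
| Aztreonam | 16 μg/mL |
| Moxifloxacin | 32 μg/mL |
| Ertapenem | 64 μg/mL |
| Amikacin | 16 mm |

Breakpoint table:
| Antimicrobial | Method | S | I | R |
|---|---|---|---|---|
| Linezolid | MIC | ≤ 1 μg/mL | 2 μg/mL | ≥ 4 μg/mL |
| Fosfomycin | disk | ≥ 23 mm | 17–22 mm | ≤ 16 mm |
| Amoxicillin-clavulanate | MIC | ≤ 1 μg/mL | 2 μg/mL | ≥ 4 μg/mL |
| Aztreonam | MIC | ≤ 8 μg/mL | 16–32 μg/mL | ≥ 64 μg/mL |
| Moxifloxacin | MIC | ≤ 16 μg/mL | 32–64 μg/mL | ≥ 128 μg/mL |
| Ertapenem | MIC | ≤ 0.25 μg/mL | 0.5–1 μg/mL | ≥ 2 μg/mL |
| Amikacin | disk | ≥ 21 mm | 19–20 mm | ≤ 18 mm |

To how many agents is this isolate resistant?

Linezolid 32 μg/mL: ≥ 4 μg/mL — Resistant
Fosfomycin 22 mm: in 17–22 mm ⇒ intermediate
Amoxicillin-clavulanate: 2 μg/mL is = 2 μg/mL — I
Aztreonam (16 μg/mL) in 16–32 μg/mL → I
Moxifloxacin: 32 μg/mL is in 32–64 μg/mL ⇒ Intermediate
Ertapenem 64 μg/mL: ≥ 2 μg/mL → R
Amikacin 16 mm: ≤ 18 mm → Resistant
Resistant: 3

3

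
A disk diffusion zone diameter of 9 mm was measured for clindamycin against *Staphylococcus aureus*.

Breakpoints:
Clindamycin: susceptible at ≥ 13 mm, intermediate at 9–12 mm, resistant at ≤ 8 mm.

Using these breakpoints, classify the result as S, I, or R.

Clindamycin 9 mm: in 9–12 mm — I

I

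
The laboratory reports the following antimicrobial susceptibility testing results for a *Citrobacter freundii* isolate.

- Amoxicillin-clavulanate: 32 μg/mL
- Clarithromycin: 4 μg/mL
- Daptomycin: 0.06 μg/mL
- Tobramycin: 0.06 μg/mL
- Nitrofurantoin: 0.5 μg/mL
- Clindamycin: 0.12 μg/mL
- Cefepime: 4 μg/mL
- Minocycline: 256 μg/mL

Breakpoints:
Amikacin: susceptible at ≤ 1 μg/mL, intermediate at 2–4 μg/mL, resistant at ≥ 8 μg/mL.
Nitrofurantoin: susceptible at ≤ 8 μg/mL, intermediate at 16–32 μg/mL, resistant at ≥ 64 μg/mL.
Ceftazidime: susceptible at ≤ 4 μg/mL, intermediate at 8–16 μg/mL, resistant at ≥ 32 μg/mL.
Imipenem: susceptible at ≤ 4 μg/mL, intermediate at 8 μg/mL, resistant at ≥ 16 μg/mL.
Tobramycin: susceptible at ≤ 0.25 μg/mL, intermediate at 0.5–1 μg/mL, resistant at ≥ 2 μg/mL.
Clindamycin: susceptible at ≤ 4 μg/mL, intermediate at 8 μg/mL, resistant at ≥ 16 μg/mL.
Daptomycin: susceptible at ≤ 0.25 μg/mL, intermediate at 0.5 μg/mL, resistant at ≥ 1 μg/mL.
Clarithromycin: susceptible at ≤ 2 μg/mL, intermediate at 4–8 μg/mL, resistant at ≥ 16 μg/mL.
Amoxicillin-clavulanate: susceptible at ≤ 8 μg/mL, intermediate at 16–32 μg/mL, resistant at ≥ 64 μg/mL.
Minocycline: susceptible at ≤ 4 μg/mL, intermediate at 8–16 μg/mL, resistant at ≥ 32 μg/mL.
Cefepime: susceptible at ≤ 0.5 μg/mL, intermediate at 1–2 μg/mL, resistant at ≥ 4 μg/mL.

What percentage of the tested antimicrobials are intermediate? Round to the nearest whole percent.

25%

Amoxicillin-clavulanate: 32 μg/mL is in 16–32 μg/mL — Intermediate
Clarithromycin: 4 μg/mL is in 4–8 μg/mL → intermediate
Daptomycin: 0.06 μg/mL is ≤ 0.25 μg/mL ⇒ susceptible
Tobramycin: 0.06 μg/mL is ≤ 0.25 μg/mL ⇒ susceptible
Nitrofurantoin: 0.5 μg/mL is ≤ 8 μg/mL — Susceptible
Clindamycin: 0.12 μg/mL is ≤ 4 μg/mL — S
Cefepime 4 μg/mL: ≥ 4 μg/mL ⇒ resistant
Minocycline 256 μg/mL: ≥ 32 μg/mL → R
Intermediate: 2/8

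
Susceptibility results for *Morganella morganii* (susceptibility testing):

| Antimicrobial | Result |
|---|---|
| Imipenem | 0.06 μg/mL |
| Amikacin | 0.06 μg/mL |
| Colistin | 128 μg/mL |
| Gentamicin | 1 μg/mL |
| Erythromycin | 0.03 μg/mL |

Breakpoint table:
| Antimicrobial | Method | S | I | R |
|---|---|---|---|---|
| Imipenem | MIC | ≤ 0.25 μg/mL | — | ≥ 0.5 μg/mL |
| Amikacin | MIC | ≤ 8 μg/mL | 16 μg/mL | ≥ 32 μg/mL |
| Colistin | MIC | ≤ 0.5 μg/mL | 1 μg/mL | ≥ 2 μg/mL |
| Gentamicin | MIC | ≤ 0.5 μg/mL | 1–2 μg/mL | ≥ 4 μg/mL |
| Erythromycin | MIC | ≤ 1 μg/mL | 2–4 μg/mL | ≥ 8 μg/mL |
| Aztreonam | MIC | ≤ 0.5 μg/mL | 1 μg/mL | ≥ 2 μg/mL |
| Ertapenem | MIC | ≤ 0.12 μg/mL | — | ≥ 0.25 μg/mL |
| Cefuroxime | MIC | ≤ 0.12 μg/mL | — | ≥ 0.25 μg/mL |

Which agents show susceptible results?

Imipenem (0.06 μg/mL) ≤ 0.25 μg/mL ⇒ susceptible
Amikacin 0.06 μg/mL: ≤ 8 μg/mL → S
Colistin (128 μg/mL) ≥ 2 μg/mL → Resistant
Gentamicin 1 μg/mL: in 1–2 μg/mL — Intermediate
Erythromycin 0.03 μg/mL: ≤ 1 μg/mL — S

imipenem, amikacin, erythromycin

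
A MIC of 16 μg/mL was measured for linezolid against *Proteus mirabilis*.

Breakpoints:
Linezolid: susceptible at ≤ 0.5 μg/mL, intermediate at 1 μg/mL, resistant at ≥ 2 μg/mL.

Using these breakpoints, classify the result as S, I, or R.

R

Linezolid (16 μg/mL) ≥ 2 μg/mL → R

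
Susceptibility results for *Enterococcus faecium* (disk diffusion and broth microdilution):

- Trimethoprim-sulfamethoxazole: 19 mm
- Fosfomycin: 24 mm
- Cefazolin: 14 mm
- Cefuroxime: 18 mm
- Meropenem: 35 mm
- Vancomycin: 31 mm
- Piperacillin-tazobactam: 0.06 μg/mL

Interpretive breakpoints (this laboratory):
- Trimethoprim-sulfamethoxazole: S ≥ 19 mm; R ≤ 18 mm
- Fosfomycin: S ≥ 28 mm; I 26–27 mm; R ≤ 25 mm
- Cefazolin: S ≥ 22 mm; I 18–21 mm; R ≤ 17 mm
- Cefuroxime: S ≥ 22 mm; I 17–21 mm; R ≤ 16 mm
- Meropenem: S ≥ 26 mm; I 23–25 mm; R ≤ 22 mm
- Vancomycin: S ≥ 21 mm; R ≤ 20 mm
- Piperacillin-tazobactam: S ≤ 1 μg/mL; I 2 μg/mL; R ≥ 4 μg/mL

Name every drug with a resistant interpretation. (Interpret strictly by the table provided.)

fosfomycin, cefazolin

Trimethoprim-sulfamethoxazole: 19 mm is ≥ 19 mm — susceptible
Fosfomycin (24 mm) ≤ 25 mm ⇒ Resistant
Cefazolin (14 mm) ≤ 17 mm — resistant
Cefuroxime: 18 mm is in 17–21 mm — Intermediate
Meropenem (35 mm) ≥ 26 mm ⇒ S
Vancomycin 31 mm: ≥ 21 mm — S
Piperacillin-tazobactam 0.06 μg/mL: ≤ 1 μg/mL — S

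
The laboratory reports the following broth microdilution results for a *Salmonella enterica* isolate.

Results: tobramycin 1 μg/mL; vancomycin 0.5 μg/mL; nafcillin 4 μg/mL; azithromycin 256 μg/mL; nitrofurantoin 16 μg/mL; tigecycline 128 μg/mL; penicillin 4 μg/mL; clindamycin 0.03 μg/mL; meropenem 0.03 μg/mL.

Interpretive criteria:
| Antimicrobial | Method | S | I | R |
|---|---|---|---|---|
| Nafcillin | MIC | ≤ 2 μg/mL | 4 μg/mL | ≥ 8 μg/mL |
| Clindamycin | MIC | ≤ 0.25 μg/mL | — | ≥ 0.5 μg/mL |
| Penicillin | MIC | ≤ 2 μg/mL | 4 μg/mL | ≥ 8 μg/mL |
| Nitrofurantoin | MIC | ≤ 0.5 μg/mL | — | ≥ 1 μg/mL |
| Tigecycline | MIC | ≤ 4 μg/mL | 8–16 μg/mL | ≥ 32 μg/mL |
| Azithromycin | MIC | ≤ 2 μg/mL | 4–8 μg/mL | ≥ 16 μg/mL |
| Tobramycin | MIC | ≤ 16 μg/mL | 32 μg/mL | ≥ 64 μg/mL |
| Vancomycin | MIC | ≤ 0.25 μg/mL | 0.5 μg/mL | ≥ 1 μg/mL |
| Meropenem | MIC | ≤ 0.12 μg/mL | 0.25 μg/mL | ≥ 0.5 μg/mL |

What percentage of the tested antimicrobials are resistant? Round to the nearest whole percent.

33%

Tobramycin 1 μg/mL: ≤ 16 μg/mL → S
Vancomycin 0.5 μg/mL: = 0.5 μg/mL ⇒ intermediate
Nafcillin: 4 μg/mL is = 4 μg/mL — I
Azithromycin: 256 μg/mL is ≥ 16 μg/mL → Resistant
Nitrofurantoin 16 μg/mL: ≥ 1 μg/mL → resistant
Tigecycline 128 μg/mL: ≥ 32 μg/mL — resistant
Penicillin (4 μg/mL) = 4 μg/mL ⇒ intermediate
Clindamycin (0.03 μg/mL) ≤ 0.25 μg/mL ⇒ susceptible
Meropenem 0.03 μg/mL: ≤ 0.12 μg/mL → susceptible
Resistant: 3/9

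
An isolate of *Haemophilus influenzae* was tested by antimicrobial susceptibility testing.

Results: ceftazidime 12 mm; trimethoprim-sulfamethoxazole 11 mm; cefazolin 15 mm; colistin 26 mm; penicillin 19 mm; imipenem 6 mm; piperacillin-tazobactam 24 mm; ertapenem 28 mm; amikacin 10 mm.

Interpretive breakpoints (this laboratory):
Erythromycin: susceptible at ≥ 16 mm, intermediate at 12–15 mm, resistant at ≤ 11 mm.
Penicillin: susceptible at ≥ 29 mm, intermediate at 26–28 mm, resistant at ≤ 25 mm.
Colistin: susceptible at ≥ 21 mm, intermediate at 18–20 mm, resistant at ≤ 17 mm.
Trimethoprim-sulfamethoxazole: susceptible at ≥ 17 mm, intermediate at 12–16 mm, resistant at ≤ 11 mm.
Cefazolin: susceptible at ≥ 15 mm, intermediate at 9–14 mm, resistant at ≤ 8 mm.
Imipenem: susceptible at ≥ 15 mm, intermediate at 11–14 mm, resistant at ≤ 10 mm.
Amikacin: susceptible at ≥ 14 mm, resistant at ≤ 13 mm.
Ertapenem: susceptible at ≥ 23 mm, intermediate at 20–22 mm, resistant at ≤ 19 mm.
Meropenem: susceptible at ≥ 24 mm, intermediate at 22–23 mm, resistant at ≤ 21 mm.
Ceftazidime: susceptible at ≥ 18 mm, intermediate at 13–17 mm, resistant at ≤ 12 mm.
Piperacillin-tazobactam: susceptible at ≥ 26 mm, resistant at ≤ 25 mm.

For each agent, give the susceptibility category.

Ceftazidime (12 mm) ≤ 12 mm ⇒ R
Trimethoprim-sulfamethoxazole: 11 mm is ≤ 11 mm — Resistant
Cefazolin: 15 mm is ≥ 15 mm — Susceptible
Colistin (26 mm) ≥ 21 mm ⇒ S
Penicillin (19 mm) ≤ 25 mm → Resistant
Imipenem 6 mm: ≤ 10 mm → Resistant
Piperacillin-tazobactam: 24 mm is ≤ 25 mm → R
Ertapenem 28 mm: ≥ 23 mm — S
Amikacin 10 mm: ≤ 13 mm → Resistant

R, R, S, S, R, R, R, S, R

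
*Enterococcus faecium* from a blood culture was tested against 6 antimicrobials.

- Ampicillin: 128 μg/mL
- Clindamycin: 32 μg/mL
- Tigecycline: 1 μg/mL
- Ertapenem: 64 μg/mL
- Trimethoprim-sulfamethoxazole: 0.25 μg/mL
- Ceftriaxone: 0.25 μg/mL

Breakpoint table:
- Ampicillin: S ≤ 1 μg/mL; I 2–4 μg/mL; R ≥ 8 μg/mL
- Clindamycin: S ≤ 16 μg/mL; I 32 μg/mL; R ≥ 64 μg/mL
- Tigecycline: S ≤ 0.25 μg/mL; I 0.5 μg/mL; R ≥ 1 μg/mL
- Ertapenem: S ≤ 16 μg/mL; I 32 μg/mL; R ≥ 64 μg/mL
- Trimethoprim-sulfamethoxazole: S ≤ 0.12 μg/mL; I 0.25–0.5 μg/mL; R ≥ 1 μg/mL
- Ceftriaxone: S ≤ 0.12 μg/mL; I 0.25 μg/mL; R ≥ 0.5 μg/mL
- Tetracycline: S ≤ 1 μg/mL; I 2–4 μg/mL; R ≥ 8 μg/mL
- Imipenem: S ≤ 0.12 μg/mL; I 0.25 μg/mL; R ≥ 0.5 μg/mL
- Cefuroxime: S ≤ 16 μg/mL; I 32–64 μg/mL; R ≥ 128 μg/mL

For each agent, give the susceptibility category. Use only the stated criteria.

R, I, R, R, I, I

Ampicillin (128 μg/mL) ≥ 8 μg/mL ⇒ Resistant
Clindamycin: 32 μg/mL is = 32 μg/mL ⇒ I
Tigecycline (1 μg/mL) ≥ 1 μg/mL — Resistant
Ertapenem 64 μg/mL: ≥ 64 μg/mL ⇒ Resistant
Trimethoprim-sulfamethoxazole 0.25 μg/mL: in 0.25–0.5 μg/mL → intermediate
Ceftriaxone (0.25 μg/mL) = 0.25 μg/mL — Intermediate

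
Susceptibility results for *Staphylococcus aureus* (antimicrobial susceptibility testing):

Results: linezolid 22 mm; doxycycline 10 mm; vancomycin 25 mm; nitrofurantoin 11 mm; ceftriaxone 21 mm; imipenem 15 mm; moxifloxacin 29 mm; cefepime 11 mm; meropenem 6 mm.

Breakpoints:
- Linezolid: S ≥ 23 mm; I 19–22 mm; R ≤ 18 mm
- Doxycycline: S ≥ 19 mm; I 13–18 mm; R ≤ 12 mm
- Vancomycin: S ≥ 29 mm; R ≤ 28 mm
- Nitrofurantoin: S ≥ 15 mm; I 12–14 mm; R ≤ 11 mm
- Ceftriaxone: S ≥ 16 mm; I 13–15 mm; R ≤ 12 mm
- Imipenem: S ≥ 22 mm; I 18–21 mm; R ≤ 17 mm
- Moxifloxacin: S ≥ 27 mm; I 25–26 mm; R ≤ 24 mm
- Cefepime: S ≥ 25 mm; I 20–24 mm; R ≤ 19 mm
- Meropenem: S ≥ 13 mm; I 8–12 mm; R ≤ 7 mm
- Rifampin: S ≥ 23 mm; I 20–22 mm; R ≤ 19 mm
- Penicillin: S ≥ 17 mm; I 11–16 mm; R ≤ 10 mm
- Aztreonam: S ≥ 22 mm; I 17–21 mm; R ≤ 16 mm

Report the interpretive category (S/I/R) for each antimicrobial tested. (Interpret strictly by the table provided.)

Linezolid: 22 mm is in 19–22 mm → intermediate
Doxycycline (10 mm) ≤ 12 mm → Resistant
Vancomycin (25 mm) ≤ 28 mm ⇒ Resistant
Nitrofurantoin (11 mm) ≤ 11 mm → resistant
Ceftriaxone 21 mm: ≥ 16 mm ⇒ S
Imipenem 15 mm: ≤ 17 mm → Resistant
Moxifloxacin 29 mm: ≥ 27 mm ⇒ Susceptible
Cefepime: 11 mm is ≤ 19 mm → resistant
Meropenem (6 mm) ≤ 7 mm → R

I, R, R, R, S, R, S, R, R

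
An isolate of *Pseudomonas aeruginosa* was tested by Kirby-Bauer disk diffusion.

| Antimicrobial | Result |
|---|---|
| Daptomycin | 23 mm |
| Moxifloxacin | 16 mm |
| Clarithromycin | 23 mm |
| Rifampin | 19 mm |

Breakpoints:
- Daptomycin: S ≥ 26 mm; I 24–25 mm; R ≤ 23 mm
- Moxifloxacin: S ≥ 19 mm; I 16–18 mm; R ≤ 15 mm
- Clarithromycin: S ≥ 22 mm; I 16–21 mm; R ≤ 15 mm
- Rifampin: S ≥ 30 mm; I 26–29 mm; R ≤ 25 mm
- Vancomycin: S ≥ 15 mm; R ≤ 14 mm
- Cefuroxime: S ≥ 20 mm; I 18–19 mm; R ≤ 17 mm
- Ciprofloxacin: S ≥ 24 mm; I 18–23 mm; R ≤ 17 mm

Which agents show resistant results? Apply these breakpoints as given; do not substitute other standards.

daptomycin, rifampin

Daptomycin: 23 mm is ≤ 23 mm — R
Moxifloxacin 16 mm: in 16–18 mm — Intermediate
Clarithromycin (23 mm) ≥ 22 mm ⇒ susceptible
Rifampin (19 mm) ≤ 25 mm ⇒ Resistant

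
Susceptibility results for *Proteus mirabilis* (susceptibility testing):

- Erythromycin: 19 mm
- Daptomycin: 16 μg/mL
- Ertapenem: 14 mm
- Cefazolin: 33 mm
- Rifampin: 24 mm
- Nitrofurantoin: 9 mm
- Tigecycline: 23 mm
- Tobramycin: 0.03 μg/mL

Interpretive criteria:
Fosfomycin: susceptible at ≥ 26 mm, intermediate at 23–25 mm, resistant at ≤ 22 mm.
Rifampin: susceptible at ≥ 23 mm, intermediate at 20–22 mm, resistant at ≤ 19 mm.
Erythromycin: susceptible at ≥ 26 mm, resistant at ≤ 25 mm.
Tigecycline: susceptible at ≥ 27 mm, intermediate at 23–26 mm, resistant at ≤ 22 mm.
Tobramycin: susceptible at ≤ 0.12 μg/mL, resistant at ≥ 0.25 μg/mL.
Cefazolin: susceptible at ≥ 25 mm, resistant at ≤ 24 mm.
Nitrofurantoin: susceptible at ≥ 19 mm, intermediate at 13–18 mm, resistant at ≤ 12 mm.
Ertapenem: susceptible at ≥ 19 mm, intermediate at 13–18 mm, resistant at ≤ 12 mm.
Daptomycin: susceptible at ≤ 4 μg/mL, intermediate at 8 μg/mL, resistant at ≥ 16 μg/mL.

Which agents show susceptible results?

Erythromycin (19 mm) ≤ 25 mm → resistant
Daptomycin 16 μg/mL: ≥ 16 μg/mL → resistant
Ertapenem (14 mm) in 13–18 mm → intermediate
Cefazolin: 33 mm is ≥ 25 mm → Susceptible
Rifampin: 24 mm is ≥ 23 mm — Susceptible
Nitrofurantoin (9 mm) ≤ 12 mm → R
Tigecycline (23 mm) in 23–26 mm — intermediate
Tobramycin: 0.03 μg/mL is ≤ 0.12 μg/mL ⇒ S

cefazolin, rifampin, tobramycin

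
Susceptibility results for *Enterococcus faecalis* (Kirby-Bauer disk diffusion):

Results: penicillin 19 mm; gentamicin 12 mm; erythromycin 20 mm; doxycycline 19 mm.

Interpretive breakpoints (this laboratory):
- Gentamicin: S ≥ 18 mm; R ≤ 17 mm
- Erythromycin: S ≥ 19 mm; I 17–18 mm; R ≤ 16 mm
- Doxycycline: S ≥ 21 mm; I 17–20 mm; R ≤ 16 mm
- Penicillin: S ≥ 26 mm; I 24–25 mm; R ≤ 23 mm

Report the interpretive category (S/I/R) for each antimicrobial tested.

R, R, S, I

Penicillin 19 mm: ≤ 23 mm — Resistant
Gentamicin: 12 mm is ≤ 17 mm → resistant
Erythromycin: 20 mm is ≥ 19 mm ⇒ Susceptible
Doxycycline (19 mm) in 17–20 mm — Intermediate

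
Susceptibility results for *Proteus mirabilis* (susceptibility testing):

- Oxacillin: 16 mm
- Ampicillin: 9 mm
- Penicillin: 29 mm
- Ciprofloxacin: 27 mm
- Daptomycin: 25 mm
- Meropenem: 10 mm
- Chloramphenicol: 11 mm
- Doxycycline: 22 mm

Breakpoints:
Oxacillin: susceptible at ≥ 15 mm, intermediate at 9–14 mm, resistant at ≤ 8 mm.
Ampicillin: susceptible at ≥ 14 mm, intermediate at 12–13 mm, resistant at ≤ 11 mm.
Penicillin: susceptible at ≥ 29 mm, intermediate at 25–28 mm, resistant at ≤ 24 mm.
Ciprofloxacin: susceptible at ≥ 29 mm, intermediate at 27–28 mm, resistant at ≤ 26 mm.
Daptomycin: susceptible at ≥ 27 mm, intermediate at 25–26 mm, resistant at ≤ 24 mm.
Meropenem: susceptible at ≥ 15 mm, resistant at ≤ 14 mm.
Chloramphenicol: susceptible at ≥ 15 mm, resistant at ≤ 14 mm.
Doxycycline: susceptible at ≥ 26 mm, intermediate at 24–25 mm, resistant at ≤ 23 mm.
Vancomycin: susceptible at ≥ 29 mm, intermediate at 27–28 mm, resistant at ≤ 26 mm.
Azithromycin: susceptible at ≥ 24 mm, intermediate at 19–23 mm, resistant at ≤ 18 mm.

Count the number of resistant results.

4

Oxacillin: 16 mm is ≥ 15 mm — susceptible
Ampicillin: 9 mm is ≤ 11 mm ⇒ resistant
Penicillin 29 mm: ≥ 29 mm — S
Ciprofloxacin: 27 mm is in 27–28 mm ⇒ Intermediate
Daptomycin 25 mm: in 25–26 mm → Intermediate
Meropenem (10 mm) ≤ 14 mm → R
Chloramphenicol (11 mm) ≤ 14 mm — R
Doxycycline: 22 mm is ≤ 23 mm ⇒ resistant
Resistant: 4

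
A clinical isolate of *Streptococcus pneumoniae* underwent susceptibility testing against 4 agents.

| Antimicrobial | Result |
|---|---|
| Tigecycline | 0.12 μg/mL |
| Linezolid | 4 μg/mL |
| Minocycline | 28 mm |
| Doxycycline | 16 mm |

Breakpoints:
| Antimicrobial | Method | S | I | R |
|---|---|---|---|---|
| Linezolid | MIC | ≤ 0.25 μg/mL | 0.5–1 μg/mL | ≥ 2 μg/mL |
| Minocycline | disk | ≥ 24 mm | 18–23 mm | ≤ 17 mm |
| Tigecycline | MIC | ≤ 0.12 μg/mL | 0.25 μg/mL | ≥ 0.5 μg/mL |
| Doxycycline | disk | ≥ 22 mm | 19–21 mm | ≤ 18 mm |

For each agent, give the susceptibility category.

Tigecycline: 0.12 μg/mL is ≤ 0.12 μg/mL ⇒ S
Linezolid: 4 μg/mL is ≥ 2 μg/mL — R
Minocycline 28 mm: ≥ 24 mm ⇒ S
Doxycycline 16 mm: ≤ 18 mm → resistant

S, R, S, R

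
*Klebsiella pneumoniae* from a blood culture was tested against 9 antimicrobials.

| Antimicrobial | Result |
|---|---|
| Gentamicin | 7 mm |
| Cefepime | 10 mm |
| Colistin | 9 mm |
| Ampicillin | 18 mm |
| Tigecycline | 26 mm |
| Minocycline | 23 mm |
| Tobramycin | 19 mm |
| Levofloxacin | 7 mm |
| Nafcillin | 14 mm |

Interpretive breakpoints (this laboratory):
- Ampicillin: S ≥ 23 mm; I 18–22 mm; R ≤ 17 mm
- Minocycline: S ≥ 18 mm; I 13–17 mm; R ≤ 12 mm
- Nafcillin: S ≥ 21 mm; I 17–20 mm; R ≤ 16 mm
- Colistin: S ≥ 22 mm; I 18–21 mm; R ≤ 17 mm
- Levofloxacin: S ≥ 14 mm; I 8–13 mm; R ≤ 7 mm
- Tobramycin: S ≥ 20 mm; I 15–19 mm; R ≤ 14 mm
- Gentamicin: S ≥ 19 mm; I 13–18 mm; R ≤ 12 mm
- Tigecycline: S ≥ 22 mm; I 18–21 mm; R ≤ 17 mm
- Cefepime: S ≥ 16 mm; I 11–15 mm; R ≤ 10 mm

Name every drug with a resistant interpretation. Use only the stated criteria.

Gentamicin 7 mm: ≤ 12 mm — R
Cefepime: 10 mm is ≤ 10 mm — resistant
Colistin (9 mm) ≤ 17 mm — Resistant
Ampicillin (18 mm) in 18–22 mm — I
Tigecycline 26 mm: ≥ 22 mm ⇒ Susceptible
Minocycline 23 mm: ≥ 18 mm — Susceptible
Tobramycin: 19 mm is in 15–19 mm → Intermediate
Levofloxacin: 7 mm is ≤ 7 mm ⇒ R
Nafcillin (14 mm) ≤ 16 mm ⇒ R

gentamicin, cefepime, colistin, levofloxacin, nafcillin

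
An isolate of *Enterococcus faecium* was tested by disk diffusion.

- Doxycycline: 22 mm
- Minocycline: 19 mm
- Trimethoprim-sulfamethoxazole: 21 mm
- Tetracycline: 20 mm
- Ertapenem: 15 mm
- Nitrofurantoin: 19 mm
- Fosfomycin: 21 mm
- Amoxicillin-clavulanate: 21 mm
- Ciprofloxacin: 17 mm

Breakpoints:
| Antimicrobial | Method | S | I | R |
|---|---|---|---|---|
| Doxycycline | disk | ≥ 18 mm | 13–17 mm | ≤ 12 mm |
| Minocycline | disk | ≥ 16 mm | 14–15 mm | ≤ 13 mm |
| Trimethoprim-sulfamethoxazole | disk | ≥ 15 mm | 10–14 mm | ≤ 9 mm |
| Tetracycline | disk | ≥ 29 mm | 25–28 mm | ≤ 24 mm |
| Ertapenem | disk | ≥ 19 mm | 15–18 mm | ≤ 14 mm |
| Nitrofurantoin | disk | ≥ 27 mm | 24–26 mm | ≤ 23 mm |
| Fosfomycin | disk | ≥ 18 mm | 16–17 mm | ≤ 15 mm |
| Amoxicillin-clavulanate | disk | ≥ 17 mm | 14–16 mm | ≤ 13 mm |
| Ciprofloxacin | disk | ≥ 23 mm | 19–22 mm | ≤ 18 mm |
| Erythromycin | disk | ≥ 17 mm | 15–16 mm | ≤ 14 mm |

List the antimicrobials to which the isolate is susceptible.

doxycycline, minocycline, trimethoprim-sulfamethoxazole, fosfomycin, amoxicillin-clavulanate

Doxycycline: 22 mm is ≥ 18 mm — Susceptible
Minocycline 19 mm: ≥ 16 mm — susceptible
Trimethoprim-sulfamethoxazole 21 mm: ≥ 15 mm — susceptible
Tetracycline 20 mm: ≤ 24 mm → Resistant
Ertapenem: 15 mm is in 15–18 mm → I
Nitrofurantoin: 19 mm is ≤ 23 mm → R
Fosfomycin 21 mm: ≥ 18 mm → susceptible
Amoxicillin-clavulanate: 21 mm is ≥ 17 mm — susceptible
Ciprofloxacin (17 mm) ≤ 18 mm → R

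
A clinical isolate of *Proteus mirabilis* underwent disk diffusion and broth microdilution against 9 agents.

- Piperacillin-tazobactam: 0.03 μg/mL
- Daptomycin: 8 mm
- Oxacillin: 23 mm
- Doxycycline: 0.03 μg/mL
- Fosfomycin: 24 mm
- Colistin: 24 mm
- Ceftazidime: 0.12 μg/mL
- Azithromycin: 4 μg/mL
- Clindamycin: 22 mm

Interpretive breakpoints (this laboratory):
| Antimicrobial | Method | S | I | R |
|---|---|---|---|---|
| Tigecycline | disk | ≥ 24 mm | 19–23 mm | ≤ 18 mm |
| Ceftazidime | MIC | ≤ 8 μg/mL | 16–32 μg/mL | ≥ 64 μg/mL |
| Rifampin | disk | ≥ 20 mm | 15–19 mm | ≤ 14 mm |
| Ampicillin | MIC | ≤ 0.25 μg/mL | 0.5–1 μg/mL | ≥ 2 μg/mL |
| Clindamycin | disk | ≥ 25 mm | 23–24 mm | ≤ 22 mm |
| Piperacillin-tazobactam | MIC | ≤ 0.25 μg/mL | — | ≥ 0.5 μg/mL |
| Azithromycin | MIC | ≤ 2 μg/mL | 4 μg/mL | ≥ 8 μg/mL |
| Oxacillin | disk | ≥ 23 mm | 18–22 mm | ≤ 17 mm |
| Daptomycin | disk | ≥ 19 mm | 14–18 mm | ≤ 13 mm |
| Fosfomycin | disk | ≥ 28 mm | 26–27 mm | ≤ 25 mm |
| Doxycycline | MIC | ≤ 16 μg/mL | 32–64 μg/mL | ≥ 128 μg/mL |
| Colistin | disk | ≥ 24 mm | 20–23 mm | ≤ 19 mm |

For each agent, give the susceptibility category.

Piperacillin-tazobactam: 0.03 μg/mL is ≤ 0.25 μg/mL — Susceptible
Daptomycin 8 mm: ≤ 13 mm — Resistant
Oxacillin 23 mm: ≥ 23 mm ⇒ S
Doxycycline: 0.03 μg/mL is ≤ 16 μg/mL — susceptible
Fosfomycin 24 mm: ≤ 25 mm — Resistant
Colistin (24 mm) ≥ 24 mm → S
Ceftazidime: 0.12 μg/mL is ≤ 8 μg/mL — Susceptible
Azithromycin: 4 μg/mL is = 4 μg/mL ⇒ intermediate
Clindamycin (22 mm) ≤ 22 mm — Resistant

S, R, S, S, R, S, S, I, R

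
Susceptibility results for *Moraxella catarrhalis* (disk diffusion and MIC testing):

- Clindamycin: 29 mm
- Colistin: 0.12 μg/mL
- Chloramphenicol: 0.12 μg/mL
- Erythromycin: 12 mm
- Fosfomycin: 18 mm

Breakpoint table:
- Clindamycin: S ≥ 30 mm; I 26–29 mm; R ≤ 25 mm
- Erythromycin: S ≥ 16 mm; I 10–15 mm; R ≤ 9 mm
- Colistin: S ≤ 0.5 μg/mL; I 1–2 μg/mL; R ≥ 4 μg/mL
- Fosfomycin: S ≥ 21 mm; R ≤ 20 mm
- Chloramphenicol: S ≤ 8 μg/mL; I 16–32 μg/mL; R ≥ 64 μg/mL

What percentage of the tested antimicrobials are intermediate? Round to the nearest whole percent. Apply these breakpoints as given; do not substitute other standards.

40%

Clindamycin: 29 mm is in 26–29 mm ⇒ intermediate
Colistin (0.12 μg/mL) ≤ 0.5 μg/mL → susceptible
Chloramphenicol: 0.12 μg/mL is ≤ 8 μg/mL → Susceptible
Erythromycin (12 mm) in 10–15 mm ⇒ intermediate
Fosfomycin (18 mm) ≤ 20 mm — R
Intermediate: 2/5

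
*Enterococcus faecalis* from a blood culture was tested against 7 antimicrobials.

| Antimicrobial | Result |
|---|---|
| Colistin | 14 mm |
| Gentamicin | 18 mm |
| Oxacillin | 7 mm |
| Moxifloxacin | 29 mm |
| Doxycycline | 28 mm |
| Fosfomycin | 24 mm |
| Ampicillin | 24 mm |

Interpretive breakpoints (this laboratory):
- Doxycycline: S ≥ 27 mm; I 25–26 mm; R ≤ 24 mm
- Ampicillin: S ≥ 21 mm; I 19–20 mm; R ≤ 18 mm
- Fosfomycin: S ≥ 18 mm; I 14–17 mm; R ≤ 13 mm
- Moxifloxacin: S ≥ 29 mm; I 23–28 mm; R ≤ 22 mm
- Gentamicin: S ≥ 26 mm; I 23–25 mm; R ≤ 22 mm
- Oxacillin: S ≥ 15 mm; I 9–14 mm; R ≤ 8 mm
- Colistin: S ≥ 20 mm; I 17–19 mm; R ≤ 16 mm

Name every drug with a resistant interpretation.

colistin, gentamicin, oxacillin

Colistin (14 mm) ≤ 16 mm ⇒ R
Gentamicin: 18 mm is ≤ 22 mm → resistant
Oxacillin: 7 mm is ≤ 8 mm ⇒ R
Moxifloxacin (29 mm) ≥ 29 mm → S
Doxycycline 28 mm: ≥ 27 mm → S
Fosfomycin: 24 mm is ≥ 18 mm ⇒ S
Ampicillin (24 mm) ≥ 21 mm → susceptible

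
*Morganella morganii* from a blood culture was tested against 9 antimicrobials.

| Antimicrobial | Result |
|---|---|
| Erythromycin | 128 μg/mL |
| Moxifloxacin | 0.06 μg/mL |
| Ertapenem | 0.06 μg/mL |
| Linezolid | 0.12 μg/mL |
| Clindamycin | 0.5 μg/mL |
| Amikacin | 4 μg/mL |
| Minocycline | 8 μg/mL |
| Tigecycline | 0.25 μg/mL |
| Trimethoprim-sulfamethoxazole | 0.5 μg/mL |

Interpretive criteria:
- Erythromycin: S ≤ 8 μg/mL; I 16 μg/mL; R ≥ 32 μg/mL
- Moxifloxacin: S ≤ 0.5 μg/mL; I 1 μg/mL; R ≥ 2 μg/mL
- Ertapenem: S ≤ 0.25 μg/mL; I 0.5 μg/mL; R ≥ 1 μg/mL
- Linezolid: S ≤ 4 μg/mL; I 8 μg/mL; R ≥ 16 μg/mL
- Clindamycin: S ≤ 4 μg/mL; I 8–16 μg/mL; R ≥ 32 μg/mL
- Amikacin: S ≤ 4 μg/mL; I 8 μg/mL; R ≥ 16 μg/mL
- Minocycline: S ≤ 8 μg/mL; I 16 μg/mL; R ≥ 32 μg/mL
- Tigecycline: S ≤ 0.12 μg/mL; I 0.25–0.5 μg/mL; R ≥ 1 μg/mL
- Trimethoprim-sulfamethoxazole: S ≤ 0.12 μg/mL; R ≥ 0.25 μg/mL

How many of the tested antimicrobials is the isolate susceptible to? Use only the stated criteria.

6

Erythromycin 128 μg/mL: ≥ 32 μg/mL — R
Moxifloxacin 0.06 μg/mL: ≤ 0.5 μg/mL — S
Ertapenem 0.06 μg/mL: ≤ 0.25 μg/mL ⇒ susceptible
Linezolid 0.12 μg/mL: ≤ 4 μg/mL → S
Clindamycin: 0.5 μg/mL is ≤ 4 μg/mL — susceptible
Amikacin (4 μg/mL) ≤ 4 μg/mL — susceptible
Minocycline: 8 μg/mL is ≤ 8 μg/mL → Susceptible
Tigecycline 0.25 μg/mL: in 0.25–0.5 μg/mL ⇒ intermediate
Trimethoprim-sulfamethoxazole 0.5 μg/mL: ≥ 0.25 μg/mL ⇒ resistant
Susceptible: 6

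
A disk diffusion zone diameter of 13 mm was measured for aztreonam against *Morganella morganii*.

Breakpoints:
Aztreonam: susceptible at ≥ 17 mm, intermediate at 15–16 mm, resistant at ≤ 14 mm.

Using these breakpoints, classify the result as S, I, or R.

Aztreonam: 13 mm is ≤ 14 mm → resistant

R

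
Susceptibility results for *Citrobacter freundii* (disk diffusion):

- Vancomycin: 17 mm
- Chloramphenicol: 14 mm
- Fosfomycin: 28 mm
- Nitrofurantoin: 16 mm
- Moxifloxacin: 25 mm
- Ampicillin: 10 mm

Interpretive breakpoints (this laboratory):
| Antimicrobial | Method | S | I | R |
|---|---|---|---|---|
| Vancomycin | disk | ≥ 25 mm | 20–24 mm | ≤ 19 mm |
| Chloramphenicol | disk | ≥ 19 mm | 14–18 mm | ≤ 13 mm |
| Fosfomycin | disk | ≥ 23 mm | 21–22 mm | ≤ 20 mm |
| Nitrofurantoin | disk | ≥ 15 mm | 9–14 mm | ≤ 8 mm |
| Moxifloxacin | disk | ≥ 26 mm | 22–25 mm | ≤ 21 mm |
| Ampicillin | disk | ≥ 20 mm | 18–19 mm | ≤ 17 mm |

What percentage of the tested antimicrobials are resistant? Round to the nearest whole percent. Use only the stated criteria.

Vancomycin (17 mm) ≤ 19 mm — resistant
Chloramphenicol (14 mm) in 14–18 mm — I
Fosfomycin 28 mm: ≥ 23 mm ⇒ S
Nitrofurantoin (16 mm) ≥ 15 mm → Susceptible
Moxifloxacin 25 mm: in 22–25 mm → I
Ampicillin (10 mm) ≤ 17 mm ⇒ Resistant
Resistant: 2/6

33%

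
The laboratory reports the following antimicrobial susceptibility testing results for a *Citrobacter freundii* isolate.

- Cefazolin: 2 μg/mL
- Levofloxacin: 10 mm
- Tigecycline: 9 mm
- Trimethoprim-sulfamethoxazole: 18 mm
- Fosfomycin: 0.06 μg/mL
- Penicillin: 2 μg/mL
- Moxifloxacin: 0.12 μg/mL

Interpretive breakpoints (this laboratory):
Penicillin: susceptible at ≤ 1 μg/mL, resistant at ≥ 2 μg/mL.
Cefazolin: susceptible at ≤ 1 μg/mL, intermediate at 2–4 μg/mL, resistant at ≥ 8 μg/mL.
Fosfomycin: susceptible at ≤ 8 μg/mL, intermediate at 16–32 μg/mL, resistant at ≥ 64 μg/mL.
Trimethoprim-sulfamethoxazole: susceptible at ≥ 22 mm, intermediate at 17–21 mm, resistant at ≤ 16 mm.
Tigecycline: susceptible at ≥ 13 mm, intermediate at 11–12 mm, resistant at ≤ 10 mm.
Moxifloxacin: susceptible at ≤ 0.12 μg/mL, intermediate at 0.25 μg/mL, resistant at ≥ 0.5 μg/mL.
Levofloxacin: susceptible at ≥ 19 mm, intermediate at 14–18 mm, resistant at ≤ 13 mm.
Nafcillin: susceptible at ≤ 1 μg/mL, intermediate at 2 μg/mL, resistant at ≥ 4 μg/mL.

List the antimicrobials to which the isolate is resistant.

levofloxacin, tigecycline, penicillin

Cefazolin (2 μg/mL) in 2–4 μg/mL — intermediate
Levofloxacin: 10 mm is ≤ 13 mm ⇒ resistant
Tigecycline 9 mm: ≤ 10 mm → Resistant
Trimethoprim-sulfamethoxazole: 18 mm is in 17–21 mm ⇒ intermediate
Fosfomycin: 0.06 μg/mL is ≤ 8 μg/mL ⇒ Susceptible
Penicillin: 2 μg/mL is ≥ 2 μg/mL ⇒ R
Moxifloxacin (0.12 μg/mL) ≤ 0.12 μg/mL — S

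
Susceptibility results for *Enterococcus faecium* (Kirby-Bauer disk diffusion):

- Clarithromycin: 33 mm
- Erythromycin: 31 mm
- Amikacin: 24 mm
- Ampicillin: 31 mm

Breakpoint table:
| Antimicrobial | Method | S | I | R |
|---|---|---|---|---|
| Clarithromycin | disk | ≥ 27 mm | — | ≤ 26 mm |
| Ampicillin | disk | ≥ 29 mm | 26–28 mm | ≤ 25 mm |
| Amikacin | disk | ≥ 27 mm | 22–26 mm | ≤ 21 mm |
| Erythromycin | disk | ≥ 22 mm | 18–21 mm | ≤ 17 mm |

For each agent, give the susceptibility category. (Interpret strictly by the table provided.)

S, S, I, S

Clarithromycin (33 mm) ≥ 27 mm — Susceptible
Erythromycin 31 mm: ≥ 22 mm ⇒ S
Amikacin (24 mm) in 22–26 mm → intermediate
Ampicillin 31 mm: ≥ 29 mm → Susceptible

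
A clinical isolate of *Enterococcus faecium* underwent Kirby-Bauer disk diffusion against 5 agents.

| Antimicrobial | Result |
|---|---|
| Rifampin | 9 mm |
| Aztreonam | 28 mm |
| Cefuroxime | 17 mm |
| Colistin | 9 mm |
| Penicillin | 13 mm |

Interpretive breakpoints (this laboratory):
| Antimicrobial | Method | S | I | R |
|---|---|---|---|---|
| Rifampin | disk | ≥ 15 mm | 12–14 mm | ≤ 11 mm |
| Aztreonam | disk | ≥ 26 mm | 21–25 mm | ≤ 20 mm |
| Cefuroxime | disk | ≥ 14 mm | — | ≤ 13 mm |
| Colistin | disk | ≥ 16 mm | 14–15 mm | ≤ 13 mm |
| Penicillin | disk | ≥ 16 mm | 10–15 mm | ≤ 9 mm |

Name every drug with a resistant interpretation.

Rifampin (9 mm) ≤ 11 mm → Resistant
Aztreonam 28 mm: ≥ 26 mm → S
Cefuroxime 17 mm: ≥ 14 mm ⇒ susceptible
Colistin 9 mm: ≤ 13 mm ⇒ Resistant
Penicillin 13 mm: in 10–15 mm — Intermediate

rifampin, colistin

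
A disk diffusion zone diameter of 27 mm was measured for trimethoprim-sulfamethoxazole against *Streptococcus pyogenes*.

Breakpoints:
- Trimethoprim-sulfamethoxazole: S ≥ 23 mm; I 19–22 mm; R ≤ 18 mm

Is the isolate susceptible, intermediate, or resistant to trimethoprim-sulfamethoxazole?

Susceptible

Trimethoprim-sulfamethoxazole 27 mm: ≥ 23 mm — susceptible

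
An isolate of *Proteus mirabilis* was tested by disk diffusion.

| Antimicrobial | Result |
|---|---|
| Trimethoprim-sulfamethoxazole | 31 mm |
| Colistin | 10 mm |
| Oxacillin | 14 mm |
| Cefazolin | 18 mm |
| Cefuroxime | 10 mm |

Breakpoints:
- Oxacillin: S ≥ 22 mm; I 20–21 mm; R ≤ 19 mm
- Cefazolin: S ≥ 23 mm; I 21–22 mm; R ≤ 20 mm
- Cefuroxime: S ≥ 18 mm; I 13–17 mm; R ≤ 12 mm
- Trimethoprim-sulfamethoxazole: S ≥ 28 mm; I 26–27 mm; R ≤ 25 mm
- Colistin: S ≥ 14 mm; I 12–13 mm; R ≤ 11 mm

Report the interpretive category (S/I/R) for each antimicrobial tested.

S, R, R, R, R

Trimethoprim-sulfamethoxazole (31 mm) ≥ 28 mm — S
Colistin 10 mm: ≤ 11 mm → resistant
Oxacillin: 14 mm is ≤ 19 mm → Resistant
Cefazolin: 18 mm is ≤ 20 mm ⇒ resistant
Cefuroxime: 10 mm is ≤ 12 mm → R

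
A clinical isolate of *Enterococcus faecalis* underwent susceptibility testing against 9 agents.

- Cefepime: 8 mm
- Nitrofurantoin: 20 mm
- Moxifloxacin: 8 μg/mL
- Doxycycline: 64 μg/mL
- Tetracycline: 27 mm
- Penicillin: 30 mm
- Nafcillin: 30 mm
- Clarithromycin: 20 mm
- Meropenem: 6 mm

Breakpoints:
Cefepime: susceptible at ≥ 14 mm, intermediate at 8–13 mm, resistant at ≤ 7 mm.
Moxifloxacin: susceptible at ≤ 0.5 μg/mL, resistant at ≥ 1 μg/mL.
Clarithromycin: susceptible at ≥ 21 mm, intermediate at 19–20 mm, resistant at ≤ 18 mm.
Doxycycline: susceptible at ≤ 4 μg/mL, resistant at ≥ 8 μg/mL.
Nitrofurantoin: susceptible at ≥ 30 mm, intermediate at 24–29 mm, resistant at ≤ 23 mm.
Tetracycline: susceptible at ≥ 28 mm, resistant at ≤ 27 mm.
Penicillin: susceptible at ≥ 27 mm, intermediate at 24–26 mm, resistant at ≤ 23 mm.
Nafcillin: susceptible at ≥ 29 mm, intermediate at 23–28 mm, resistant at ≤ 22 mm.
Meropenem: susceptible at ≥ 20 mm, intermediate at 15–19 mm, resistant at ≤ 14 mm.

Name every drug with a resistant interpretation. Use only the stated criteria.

nitrofurantoin, moxifloxacin, doxycycline, tetracycline, meropenem

Cefepime: 8 mm is in 8–13 mm → Intermediate
Nitrofurantoin 20 mm: ≤ 23 mm ⇒ resistant
Moxifloxacin: 8 μg/mL is ≥ 1 μg/mL — resistant
Doxycycline 64 μg/mL: ≥ 8 μg/mL → resistant
Tetracycline (27 mm) ≤ 27 mm ⇒ Resistant
Penicillin (30 mm) ≥ 27 mm → Susceptible
Nafcillin: 30 mm is ≥ 29 mm — susceptible
Clarithromycin (20 mm) in 19–20 mm ⇒ Intermediate
Meropenem: 6 mm is ≤ 14 mm → R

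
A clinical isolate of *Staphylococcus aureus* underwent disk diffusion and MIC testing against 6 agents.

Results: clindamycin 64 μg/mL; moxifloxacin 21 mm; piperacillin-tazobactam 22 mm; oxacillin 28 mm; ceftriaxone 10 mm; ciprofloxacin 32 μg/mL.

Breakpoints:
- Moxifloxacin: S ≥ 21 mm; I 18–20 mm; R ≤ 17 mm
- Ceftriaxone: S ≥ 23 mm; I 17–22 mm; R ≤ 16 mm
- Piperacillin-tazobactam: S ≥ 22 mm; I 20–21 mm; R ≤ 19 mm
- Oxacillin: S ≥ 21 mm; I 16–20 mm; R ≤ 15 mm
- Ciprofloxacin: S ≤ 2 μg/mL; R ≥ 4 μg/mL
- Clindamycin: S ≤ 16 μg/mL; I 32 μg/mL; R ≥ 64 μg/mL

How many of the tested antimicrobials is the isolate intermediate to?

0

Clindamycin (64 μg/mL) ≥ 64 μg/mL ⇒ R
Moxifloxacin (21 mm) ≥ 21 mm — susceptible
Piperacillin-tazobactam 22 mm: ≥ 22 mm — Susceptible
Oxacillin 28 mm: ≥ 21 mm — susceptible
Ceftriaxone: 10 mm is ≤ 16 mm — R
Ciprofloxacin (32 μg/mL) ≥ 4 μg/mL ⇒ resistant
Intermediate: 0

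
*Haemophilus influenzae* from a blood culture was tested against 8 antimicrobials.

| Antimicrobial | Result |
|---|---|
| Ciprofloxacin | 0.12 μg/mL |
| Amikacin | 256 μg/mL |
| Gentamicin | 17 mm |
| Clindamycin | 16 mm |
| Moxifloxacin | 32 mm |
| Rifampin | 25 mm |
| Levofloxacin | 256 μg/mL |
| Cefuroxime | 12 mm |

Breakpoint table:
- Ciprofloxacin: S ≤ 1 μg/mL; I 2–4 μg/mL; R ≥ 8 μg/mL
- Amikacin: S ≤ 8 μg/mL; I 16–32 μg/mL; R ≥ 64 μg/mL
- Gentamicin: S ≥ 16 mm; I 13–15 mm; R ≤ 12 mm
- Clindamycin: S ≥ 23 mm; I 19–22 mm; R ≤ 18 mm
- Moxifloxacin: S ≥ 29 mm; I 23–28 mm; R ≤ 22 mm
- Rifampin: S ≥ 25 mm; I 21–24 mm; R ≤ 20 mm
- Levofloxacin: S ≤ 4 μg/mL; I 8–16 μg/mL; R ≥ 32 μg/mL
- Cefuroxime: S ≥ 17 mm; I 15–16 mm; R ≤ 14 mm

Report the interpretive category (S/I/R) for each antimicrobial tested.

S, R, S, R, S, S, R, R

Ciprofloxacin 0.12 μg/mL: ≤ 1 μg/mL — susceptible
Amikacin 256 μg/mL: ≥ 64 μg/mL — R
Gentamicin (17 mm) ≥ 16 mm → susceptible
Clindamycin (16 mm) ≤ 18 mm ⇒ Resistant
Moxifloxacin: 32 mm is ≥ 29 mm ⇒ S
Rifampin: 25 mm is ≥ 25 mm → Susceptible
Levofloxacin: 256 μg/mL is ≥ 32 μg/mL ⇒ R
Cefuroxime 12 mm: ≤ 14 mm — R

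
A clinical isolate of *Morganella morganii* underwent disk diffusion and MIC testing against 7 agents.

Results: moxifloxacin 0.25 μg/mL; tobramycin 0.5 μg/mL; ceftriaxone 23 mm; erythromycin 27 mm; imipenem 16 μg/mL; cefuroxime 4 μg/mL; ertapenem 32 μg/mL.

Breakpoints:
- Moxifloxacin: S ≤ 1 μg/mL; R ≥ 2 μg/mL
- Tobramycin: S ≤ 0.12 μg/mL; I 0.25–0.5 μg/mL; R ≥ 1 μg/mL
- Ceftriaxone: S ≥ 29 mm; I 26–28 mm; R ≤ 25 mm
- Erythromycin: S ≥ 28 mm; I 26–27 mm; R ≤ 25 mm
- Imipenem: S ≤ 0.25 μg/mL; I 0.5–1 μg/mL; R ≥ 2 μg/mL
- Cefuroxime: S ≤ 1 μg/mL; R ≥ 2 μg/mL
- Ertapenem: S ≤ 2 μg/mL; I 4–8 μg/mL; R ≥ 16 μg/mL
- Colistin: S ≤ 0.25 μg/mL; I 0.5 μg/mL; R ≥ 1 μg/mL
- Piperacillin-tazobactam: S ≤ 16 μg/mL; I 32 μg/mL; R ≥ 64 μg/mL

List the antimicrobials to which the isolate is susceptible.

Moxifloxacin 0.25 μg/mL: ≤ 1 μg/mL → susceptible
Tobramycin (0.5 μg/mL) in 0.25–0.5 μg/mL → intermediate
Ceftriaxone: 23 mm is ≤ 25 mm → R
Erythromycin: 27 mm is in 26–27 mm ⇒ I
Imipenem (16 μg/mL) ≥ 2 μg/mL → Resistant
Cefuroxime (4 μg/mL) ≥ 2 μg/mL → resistant
Ertapenem (32 μg/mL) ≥ 16 μg/mL → Resistant

moxifloxacin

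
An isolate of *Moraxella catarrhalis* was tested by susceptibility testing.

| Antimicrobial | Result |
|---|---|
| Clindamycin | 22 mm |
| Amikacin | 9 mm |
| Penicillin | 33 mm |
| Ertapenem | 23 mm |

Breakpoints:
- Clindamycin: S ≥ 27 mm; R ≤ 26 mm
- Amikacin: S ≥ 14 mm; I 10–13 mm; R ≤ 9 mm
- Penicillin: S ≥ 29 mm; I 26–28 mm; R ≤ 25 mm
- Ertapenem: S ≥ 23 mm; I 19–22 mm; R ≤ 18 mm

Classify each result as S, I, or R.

R, R, S, S

Clindamycin (22 mm) ≤ 26 mm → Resistant
Amikacin: 9 mm is ≤ 9 mm — resistant
Penicillin: 33 mm is ≥ 29 mm — S
Ertapenem: 23 mm is ≥ 23 mm — Susceptible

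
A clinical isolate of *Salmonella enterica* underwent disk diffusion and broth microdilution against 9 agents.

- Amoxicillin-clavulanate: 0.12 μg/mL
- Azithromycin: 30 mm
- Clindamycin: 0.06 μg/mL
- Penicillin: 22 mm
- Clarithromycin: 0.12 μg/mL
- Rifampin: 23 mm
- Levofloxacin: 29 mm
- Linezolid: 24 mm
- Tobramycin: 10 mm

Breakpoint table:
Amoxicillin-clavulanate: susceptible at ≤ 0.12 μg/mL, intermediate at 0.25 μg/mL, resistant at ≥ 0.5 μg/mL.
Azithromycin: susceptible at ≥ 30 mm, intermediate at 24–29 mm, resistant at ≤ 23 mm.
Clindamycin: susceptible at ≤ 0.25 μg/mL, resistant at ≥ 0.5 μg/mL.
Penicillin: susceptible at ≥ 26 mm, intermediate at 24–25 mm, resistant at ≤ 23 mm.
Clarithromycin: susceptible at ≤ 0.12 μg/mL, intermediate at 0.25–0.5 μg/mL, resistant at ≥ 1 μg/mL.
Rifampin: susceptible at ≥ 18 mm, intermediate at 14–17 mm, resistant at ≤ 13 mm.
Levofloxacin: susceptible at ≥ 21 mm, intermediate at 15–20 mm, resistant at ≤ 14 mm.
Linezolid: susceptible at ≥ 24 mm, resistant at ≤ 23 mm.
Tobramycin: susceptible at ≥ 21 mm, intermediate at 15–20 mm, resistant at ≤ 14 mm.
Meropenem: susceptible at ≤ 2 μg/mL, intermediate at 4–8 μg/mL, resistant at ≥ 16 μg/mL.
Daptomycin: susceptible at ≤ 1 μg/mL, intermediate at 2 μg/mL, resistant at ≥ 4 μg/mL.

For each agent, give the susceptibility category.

S, S, S, R, S, S, S, S, R

Amoxicillin-clavulanate (0.12 μg/mL) ≤ 0.12 μg/mL → susceptible
Azithromycin 30 mm: ≥ 30 mm — S
Clindamycin 0.06 μg/mL: ≤ 0.25 μg/mL ⇒ S
Penicillin: 22 mm is ≤ 23 mm — R
Clarithromycin: 0.12 μg/mL is ≤ 0.12 μg/mL ⇒ Susceptible
Rifampin 23 mm: ≥ 18 mm ⇒ susceptible
Levofloxacin: 29 mm is ≥ 21 mm ⇒ Susceptible
Linezolid (24 mm) ≥ 24 mm ⇒ Susceptible
Tobramycin (10 mm) ≤ 14 mm — resistant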